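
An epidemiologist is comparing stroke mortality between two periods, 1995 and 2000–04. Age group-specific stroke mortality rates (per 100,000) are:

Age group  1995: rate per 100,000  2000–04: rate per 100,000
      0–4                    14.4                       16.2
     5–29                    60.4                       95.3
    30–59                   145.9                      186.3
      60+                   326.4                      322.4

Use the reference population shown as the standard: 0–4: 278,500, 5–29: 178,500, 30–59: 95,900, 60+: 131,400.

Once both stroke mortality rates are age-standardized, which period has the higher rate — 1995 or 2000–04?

Standard total = 684,300; weights = 0.4070, 0.2609, 0.1401, 0.1920.
1995: 0.4070×14.4 + 0.2609×60.4 + 0.1401×145.9 + 0.1920×326.4 = 104.7385 per 100,000.
2000–04: 0.4070×16.2 + 0.2609×95.3 + 0.1401×186.3 + 0.1920×322.4 = 119.4685 per 100,000.

2000–04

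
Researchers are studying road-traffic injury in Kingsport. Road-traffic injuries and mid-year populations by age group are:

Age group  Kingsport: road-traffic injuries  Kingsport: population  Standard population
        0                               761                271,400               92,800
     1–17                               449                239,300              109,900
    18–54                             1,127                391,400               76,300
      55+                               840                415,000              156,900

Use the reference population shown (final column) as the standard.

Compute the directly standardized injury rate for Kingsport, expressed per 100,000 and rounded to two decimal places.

230.26

Age-specific rates per 100,000 for Kingsport: 280.40, 187.63, 287.94, 202.41.
Standard total = 435,900; weights = 0.2129, 0.2521, 0.1750, 0.3599.
Standardized rate: 0.2129×280.40 + 0.2521×187.63 + 0.1750×287.94 + 0.3599×202.41 = 230.2580 per 100,000.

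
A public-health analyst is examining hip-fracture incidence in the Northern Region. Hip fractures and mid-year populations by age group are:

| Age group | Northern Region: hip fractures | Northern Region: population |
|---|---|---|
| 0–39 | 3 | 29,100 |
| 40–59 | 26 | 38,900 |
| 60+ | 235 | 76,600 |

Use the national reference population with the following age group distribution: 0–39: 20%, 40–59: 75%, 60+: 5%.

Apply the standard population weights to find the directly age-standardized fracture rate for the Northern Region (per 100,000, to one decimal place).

Age-specific rates per 100,000 for the Northern Region: 10.31, 66.84, 306.79.
Standard weights: 0.20, 0.75, 0.05.
Standardized rate: 0.2000×10.31 + 0.7500×66.84 + 0.0500×306.79 = 67.5298 per 100,000.

67.5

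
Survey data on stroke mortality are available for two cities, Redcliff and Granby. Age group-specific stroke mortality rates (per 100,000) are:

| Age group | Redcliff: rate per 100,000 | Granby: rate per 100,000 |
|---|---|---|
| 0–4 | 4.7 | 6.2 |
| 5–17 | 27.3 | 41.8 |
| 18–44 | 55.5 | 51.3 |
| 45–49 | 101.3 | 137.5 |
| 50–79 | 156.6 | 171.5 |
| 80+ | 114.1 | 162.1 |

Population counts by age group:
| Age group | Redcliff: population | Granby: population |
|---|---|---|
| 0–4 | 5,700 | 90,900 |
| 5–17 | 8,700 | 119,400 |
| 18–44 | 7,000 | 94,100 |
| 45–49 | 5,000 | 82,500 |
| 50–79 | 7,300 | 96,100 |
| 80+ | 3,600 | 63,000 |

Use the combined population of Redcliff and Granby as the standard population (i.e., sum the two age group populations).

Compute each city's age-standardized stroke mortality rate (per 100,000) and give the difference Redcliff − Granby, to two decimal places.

-16.26

Combined standard total = 583,300; weights = 0.1656, 0.2196, 0.1733, 0.1500, 0.1773, 0.1142.
Redcliff: 0.1656×4.7 + 0.2196×27.3 + 0.1733×55.5 + 0.1500×101.3 + 0.1773×156.6 + 0.1142×114.1 = 72.3769 per 100,000.
Granby: 0.1656×6.2 + 0.2196×41.8 + 0.1733×51.3 + 0.1500×137.5 + 0.1773×171.5 + 0.1142×162.1 = 88.6339 per 100,000.
Difference = 72.3769 − 88.6339 = -16.2570.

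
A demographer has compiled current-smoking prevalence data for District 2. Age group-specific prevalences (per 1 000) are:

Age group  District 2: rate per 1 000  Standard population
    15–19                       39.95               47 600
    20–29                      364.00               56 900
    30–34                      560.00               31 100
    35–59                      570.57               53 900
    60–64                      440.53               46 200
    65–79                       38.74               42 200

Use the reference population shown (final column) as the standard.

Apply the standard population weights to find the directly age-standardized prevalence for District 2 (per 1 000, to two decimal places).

333.83

Standard total = 277 900; weights = 0.1713, 0.2047, 0.1119, 0.1940, 0.1662, 0.1519.
Standardized rate: 0.1713×39.95 + 0.2047×364.00 + 0.1119×560.00 + 0.1940×570.57 + 0.1662×440.53 + 0.1519×38.74 = 333.8260 per 1 000.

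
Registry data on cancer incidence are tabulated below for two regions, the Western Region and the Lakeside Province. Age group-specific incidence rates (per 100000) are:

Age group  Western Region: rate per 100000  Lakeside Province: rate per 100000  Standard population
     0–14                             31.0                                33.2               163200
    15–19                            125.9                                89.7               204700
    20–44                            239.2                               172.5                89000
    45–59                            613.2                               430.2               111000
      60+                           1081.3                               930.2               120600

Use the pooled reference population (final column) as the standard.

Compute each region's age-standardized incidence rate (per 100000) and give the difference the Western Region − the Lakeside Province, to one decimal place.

Standard total = 688500; weights = 0.2370, 0.2973, 0.1293, 0.1612, 0.1752.
The Western Region: 0.2370×31.0 + 0.2973×125.9 + 0.1293×239.2 + 0.1612×613.2 + 0.1752×1081.3 = 363.9647 per 100000.
The Lakeside Province: 0.2370×33.2 + 0.2973×89.7 + 0.1293×172.5 + 0.1612×430.2 + 0.1752×930.2 = 289.1309 per 100000.
Difference = 363.9647 − 289.1309 = 74.8338.

74.8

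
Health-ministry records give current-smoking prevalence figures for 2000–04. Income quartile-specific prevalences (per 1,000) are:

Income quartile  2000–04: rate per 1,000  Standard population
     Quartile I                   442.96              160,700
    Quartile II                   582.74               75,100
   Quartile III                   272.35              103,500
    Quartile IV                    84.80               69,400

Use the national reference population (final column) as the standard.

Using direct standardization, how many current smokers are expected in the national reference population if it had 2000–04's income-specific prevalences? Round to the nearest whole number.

149021

Expected current smokers = Σ (standard pop × income-specific rate ÷ 1,000)
= 160,700×442.96/1,000 + 75,100×582.74/1,000 + 103,500×272.35/1,000 + 69,400×84.80/1,000
= 71183.67 + 43763.77 + 28188.23 + 5885.12 = 149020.79.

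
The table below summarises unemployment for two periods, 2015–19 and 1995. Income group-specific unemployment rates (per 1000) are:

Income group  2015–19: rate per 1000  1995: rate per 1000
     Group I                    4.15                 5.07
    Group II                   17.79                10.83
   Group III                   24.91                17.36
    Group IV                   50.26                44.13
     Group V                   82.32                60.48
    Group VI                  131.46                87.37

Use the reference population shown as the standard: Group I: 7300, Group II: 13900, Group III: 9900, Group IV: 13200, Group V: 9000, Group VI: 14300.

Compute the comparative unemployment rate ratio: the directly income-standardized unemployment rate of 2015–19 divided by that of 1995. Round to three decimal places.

1.392

Standard total = 67600; weights = 0.1080, 0.2056, 0.1464, 0.1953, 0.1331, 0.2115.
2015–19: 0.1080×4.15 + 0.2056×17.79 + 0.1464×24.91 + 0.1953×50.26 + 0.1331×82.32 + 0.2115×131.46 = 56.3369 per 1000.
1995: 0.1080×5.07 + 0.2056×10.83 + 0.1464×17.36 + 0.1953×44.13 + 0.1331×60.48 + 0.2115×87.37 = 40.4680 per 1000.
Ratio = 56.3369 ÷ 40.4680 = 1.39213.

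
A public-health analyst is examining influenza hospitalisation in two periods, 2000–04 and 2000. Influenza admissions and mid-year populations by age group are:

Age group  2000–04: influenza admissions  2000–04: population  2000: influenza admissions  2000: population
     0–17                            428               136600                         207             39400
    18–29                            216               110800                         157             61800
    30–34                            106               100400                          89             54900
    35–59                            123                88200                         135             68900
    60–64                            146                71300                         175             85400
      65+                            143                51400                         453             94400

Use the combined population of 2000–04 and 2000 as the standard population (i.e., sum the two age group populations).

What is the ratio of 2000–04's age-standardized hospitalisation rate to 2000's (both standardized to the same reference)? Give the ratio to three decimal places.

Age-specific rates per 100000 for 2000–04: 313.32, 194.95, 105.58, 139.46, 204.77, 278.21.
For 2000: 525.38, 254.05, 162.11, 195.94, 204.92, 479.87.
Combined standard total = 963500; weights = 0.1827, 0.1791, 0.1612, 0.1631, 0.1626, 0.1513.
2000–04: 0.1827×313.32 + 0.1791×194.95 + 0.1612×105.58 + 0.1631×139.46 + 0.1626×204.77 + 0.1513×278.21 = 207.3146 per 100000.
2000: 0.1827×525.38 + 0.1791×254.05 + 0.1612×162.11 + 0.1631×195.94 + 0.1626×204.92 + 0.1513×479.87 = 305.4998 per 100000.
Ratio = 207.3146 ÷ 305.4998 = 0.67861.

0.679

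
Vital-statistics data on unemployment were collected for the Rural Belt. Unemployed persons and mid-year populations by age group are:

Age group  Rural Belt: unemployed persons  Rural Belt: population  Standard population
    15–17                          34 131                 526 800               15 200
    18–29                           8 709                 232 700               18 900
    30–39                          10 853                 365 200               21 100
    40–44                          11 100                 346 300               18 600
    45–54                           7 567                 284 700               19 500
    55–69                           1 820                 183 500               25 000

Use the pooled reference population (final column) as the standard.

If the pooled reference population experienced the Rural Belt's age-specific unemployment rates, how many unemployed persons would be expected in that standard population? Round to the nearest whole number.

3682

Age-specific rates per 1 000 for the Rural Belt: 64.789, 37.426, 29.718, 32.053, 26.579, 9.918.
Expected unemployed persons = Σ (standard pop × age-specific rate ÷ 1 000)
= 15 200×64.789/1 000 + 18 900×37.426/1 000 + 21 100×29.718/1 000 + 18 600×32.053/1 000 + 19 500×26.579/1 000 + 25 000×9.918/1 000
= 984.80 + 707.35 + 627.05 + 596.19 + 518.29 + 247.96 = 3681.63.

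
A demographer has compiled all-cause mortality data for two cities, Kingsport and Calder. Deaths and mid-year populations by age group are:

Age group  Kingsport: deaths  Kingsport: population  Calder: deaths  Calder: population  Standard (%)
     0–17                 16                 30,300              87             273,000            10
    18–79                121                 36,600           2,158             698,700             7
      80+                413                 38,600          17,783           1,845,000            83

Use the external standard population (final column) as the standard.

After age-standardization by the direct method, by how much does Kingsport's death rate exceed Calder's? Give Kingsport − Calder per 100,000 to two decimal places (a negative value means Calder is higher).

Age-specific rates per 100,000 for Kingsport: 52.81, 330.60, 1069.95.
For Calder: 31.87, 308.86, 963.85.
Standard weights: 0.10, 0.07, 0.83.
Kingsport: 0.1000×52.81 + 0.0700×330.60 + 0.8300×1069.95 = 916.4796 per 100,000.
Calder: 0.1000×31.87 + 0.0700×308.86 + 0.8300×963.85 = 824.8010 per 100,000.
Difference = 916.4796 − 824.8010 = 91.6786.

91.68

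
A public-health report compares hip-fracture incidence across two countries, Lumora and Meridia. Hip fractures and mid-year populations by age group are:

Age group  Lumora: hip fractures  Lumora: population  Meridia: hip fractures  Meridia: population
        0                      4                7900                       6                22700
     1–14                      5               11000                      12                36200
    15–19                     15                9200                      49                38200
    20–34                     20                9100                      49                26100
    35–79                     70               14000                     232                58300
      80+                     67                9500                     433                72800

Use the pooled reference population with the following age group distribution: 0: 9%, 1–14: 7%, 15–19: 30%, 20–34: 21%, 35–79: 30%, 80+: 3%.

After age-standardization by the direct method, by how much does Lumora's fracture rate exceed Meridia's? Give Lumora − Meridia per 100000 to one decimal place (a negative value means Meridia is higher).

54.1

Age-specific rates per 100000 for Lumora: 50.63, 45.45, 163.04, 219.78, 500.00, 705.26.
For Meridia: 26.43, 33.15, 128.27, 187.74, 397.94, 594.78.
Standard weights: 0.09, 0.07, 0.30, 0.21, 0.30, 0.03.
Lumora: 0.0900×50.63 + 0.0700×45.45 + 0.3000×163.04 + 0.2100×219.78 + 0.3000×500.00 + 0.0300×705.26 = 273.9636 per 100000.
Meridia: 0.0900×26.43 + 0.0700×33.15 + 0.3000×128.27 + 0.2100×187.74 + 0.3000×397.94 + 0.0300×594.78 = 219.8322 per 100000.
Difference = 273.9636 − 219.8322 = 54.1314.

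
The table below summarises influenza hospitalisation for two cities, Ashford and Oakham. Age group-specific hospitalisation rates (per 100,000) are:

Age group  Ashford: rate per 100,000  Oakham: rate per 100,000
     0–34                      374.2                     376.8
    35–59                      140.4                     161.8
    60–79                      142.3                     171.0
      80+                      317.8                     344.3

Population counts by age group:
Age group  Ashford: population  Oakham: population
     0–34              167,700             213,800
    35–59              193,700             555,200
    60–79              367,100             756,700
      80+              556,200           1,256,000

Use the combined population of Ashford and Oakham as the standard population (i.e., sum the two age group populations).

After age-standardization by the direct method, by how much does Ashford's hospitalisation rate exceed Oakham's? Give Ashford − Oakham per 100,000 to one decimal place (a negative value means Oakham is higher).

-23.9

Combined standard total = 4,066,400; weights = 0.0938, 0.1842, 0.2764, 0.4457.
Ashford: 0.0938×374.2 + 0.1842×140.4 + 0.2764×142.3 + 0.4457×317.8 = 241.9183 per 100,000.
Oakham: 0.0938×376.8 + 0.1842×161.8 + 0.2764×171.0 + 0.4457×344.3 = 265.8448 per 100,000.
Difference = 241.9183 − 265.8448 = -23.9265.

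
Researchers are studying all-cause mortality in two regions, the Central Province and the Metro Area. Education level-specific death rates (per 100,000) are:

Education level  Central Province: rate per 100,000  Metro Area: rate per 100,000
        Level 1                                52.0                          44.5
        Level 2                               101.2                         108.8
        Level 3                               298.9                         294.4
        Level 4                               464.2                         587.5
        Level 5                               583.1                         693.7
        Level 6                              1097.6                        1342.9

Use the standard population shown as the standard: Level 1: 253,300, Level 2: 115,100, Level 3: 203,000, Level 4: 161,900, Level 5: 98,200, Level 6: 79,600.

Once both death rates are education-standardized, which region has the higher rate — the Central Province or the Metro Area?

Metro Area

Standard total = 911,100; weights = 0.2780, 0.1263, 0.2228, 0.1777, 0.1078, 0.0874.
The Central Province: 0.2780×52.0 + 0.1263×101.2 + 0.2228×298.9 + 0.1777×464.2 + 0.1078×583.1 + 0.0874×1097.6 = 335.0673 per 100,000.
The Metro Area: 0.2780×44.5 + 0.1263×108.8 + 0.2228×294.4 + 0.1777×587.5 + 0.1078×693.7 + 0.0874×1342.9 = 388.2015 per 100,000.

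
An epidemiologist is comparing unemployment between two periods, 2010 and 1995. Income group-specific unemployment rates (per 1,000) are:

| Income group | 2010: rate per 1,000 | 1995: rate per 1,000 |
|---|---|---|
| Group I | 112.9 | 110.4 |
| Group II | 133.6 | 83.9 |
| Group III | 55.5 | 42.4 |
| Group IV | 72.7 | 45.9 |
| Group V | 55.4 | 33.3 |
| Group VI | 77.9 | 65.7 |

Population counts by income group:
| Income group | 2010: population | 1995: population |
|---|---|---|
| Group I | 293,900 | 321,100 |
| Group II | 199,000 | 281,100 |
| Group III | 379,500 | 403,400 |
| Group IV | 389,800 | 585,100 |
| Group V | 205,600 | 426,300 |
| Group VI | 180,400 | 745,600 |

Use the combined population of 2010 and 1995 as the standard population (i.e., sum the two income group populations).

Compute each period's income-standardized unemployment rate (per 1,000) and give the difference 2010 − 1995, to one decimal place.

Combined standard total = 4,410,800; weights = 0.1394, 0.1088, 0.1775, 0.2210, 0.1433, 0.2099.
2010: 0.1394×112.9 + 0.1088×133.6 + 0.1775×55.5 + 0.2210×72.7 + 0.1433×55.4 + 0.2099×77.9 = 80.4942 per 1,000.
1995: 0.1394×110.4 + 0.1088×83.9 + 0.1775×42.4 + 0.2210×45.9 + 0.1433×33.3 + 0.2099×65.7 = 60.7599 per 1,000.
Difference = 80.4942 − 60.7599 = 19.7343.

19.7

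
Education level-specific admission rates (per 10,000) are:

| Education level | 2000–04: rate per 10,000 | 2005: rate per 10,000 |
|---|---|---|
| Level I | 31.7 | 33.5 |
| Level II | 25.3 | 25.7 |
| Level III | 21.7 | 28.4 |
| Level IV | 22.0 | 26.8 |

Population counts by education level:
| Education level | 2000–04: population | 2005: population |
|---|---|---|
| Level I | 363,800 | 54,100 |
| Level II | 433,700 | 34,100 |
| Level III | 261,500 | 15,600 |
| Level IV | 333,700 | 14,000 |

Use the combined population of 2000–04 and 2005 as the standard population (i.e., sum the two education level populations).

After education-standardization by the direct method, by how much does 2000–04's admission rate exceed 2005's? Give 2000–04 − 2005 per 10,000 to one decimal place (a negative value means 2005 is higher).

Combined standard total = 1,510,500; weights = 0.2767, 0.3097, 0.1834, 0.2302.
2000–04: 0.2767×31.7 + 0.3097×25.3 + 0.1834×21.7 + 0.2302×22.0 = 25.6506 per 10,000.
2005: 0.2767×33.5 + 0.3097×25.7 + 0.1834×28.4 + 0.2302×26.8 = 28.6065 per 10,000.
Difference = 25.6506 − 28.6065 = -2.9559.

-3.0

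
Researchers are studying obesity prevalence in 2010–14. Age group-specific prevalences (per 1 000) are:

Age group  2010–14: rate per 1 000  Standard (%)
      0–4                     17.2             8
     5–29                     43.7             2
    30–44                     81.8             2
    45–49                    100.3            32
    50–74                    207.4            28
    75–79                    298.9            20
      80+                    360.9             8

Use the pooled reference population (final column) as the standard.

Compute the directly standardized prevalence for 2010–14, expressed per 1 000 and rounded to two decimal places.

182.71

Standard weights: 0.08, 0.02, 0.02, 0.32, 0.28, 0.20, 0.08.
Standardized rate: 0.0800×17.2 + 0.0200×43.7 + 0.0200×81.8 + 0.3200×100.3 + 0.2800×207.4 + 0.2000×298.9 + 0.0800×360.9 = 182.7060 per 1 000.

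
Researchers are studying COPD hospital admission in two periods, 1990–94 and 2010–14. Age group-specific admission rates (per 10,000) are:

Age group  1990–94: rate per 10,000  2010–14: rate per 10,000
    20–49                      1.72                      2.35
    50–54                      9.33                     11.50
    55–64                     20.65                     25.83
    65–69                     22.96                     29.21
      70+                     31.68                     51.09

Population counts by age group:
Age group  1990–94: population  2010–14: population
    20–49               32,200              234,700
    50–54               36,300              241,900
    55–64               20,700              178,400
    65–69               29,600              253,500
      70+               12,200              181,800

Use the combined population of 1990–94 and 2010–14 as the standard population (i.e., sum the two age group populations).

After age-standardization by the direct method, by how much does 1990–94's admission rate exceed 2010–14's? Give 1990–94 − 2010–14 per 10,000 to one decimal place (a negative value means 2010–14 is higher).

Combined standard total = 1,221,300; weights = 0.2185, 0.2278, 0.1630, 0.2318, 0.1588.
1990–94: 0.2185×1.72 + 0.2278×9.33 + 0.1630×20.65 + 0.2318×22.96 + 0.1588×31.68 = 16.2220 per 10,000.
2010–14: 0.2185×2.35 + 0.2278×11.50 + 0.1630×25.83 + 0.2318×29.21 + 0.1588×51.09 = 22.2305 per 10,000.
Difference = 16.2220 − 22.2305 = -6.0084.

-6.0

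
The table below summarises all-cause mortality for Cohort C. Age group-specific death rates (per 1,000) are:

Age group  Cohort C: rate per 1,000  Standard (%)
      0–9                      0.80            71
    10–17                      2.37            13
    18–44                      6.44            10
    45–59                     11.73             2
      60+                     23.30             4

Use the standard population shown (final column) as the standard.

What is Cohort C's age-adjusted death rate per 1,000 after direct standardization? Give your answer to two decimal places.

Standard weights: 0.71, 0.13, 0.10, 0.02, 0.04.
Standardized rate: 0.7100×0.80 + 0.1300×2.37 + 0.1000×6.44 + 0.0200×11.73 + 0.0400×23.30 = 2.6867 per 1,000.

2.69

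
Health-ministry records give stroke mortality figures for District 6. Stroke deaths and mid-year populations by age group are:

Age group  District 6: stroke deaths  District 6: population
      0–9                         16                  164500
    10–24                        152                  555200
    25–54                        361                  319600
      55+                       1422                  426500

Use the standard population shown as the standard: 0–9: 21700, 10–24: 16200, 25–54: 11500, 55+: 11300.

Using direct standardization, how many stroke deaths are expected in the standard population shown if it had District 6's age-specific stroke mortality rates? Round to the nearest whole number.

Age-specific rates per 100000 for District 6: 9.73, 27.38, 112.95, 333.41.
Expected stroke deaths = Σ (standard pop × age-specific rate ÷ 100000)
= 21700×9.73/100000 + 16200×27.38/100000 + 11500×112.95/100000 + 11300×333.41/100000
= 2.11 + 4.44 + 12.99 + 37.68 = 57.21.

57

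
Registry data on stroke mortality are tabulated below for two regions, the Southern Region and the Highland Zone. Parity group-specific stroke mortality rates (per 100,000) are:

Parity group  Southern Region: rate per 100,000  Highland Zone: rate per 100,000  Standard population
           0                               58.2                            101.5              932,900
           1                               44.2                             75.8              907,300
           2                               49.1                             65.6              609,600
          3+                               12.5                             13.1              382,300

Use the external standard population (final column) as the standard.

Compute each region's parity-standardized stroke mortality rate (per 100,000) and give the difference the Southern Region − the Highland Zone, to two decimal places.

Standard total = 2,832,100; weights = 0.3294, 0.3204, 0.2152, 0.1350.
The Southern Region: 0.3294×58.2 + 0.3204×44.2 + 0.2152×49.1 + 0.1350×12.5 = 45.5872 per 100,000.
The Highland Zone: 0.3294×101.5 + 0.3204×75.8 + 0.2152×65.6 + 0.1350×13.1 = 73.6064 per 100,000.
Difference = 45.5872 − 73.6064 = -28.0191.

-28.02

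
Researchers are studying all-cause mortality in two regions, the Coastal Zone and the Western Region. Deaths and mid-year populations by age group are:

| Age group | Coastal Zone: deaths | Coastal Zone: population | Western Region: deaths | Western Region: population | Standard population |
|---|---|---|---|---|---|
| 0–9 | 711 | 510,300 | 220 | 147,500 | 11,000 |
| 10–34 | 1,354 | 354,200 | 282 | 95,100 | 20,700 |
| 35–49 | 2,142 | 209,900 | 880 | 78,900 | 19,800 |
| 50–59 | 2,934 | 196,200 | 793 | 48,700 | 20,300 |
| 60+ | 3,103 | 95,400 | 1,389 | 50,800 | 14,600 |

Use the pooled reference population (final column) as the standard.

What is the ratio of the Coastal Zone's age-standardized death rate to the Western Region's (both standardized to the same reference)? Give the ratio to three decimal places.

Age-specific rates per 100,000 for the Coastal Zone: 139.33, 382.27, 1020.49, 1495.41, 3252.62.
For the Western Region: 149.15, 296.53, 1115.34, 1628.34, 2734.25.
Standard total = 86,400; weights = 0.1273, 0.2396, 0.2292, 0.2350, 0.1690.
The Coastal Zone: 0.1273×139.33 + 0.2396×382.27 + 0.2292×1020.49 + 0.2350×1495.41 + 0.1690×3252.62 = 1244.1710 per 100,000.
The Western Region: 0.1273×149.15 + 0.2396×296.53 + 0.2292×1115.34 + 0.2350×1628.34 + 0.1690×2734.25 = 1190.2525 per 100,000.
Ratio = 1244.1710 ÷ 1190.2525 = 1.04530.

1.045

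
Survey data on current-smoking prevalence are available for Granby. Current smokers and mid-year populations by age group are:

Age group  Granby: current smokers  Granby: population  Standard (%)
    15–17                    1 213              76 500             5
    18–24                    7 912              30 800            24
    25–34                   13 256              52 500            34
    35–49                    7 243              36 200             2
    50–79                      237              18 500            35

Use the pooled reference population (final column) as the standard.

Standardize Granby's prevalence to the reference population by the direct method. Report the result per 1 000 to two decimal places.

156.78

Age-specific rates per 1 000 for Granby: 15.856, 256.883, 252.495, 200.083, 12.811.
Standard weights: 0.05, 0.24, 0.34, 0.02, 0.35.
Standardized rate: 0.0500×15.856 + 0.2400×256.883 + 0.3400×252.495 + 0.0200×200.083 + 0.3500×12.811 = 156.7786 per 1 000.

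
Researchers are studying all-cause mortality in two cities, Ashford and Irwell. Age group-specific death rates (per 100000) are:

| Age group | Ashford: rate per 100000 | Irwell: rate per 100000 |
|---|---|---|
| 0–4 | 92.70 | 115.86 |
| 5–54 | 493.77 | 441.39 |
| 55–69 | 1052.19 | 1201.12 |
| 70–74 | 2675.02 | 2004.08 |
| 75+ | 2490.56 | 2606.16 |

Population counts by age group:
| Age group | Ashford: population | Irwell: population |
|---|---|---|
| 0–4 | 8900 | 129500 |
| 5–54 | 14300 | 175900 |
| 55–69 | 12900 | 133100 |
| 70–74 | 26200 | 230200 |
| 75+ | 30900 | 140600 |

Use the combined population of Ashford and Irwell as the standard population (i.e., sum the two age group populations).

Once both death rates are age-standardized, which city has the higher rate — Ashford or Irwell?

Combined standard total = 902500; weights = 0.1534, 0.2107, 0.1618, 0.2841, 0.1900.
Ashford: 0.1534×92.70 + 0.2107×493.77 + 0.1618×1052.19 + 0.2841×2675.02 + 0.1900×2490.56 = 1521.7403 per 100000.
Irwell: 0.1534×115.86 + 0.2107×441.39 + 0.1618×1201.12 + 0.2841×2004.08 + 0.1900×2606.16 = 1369.6991 per 100000.

Ashford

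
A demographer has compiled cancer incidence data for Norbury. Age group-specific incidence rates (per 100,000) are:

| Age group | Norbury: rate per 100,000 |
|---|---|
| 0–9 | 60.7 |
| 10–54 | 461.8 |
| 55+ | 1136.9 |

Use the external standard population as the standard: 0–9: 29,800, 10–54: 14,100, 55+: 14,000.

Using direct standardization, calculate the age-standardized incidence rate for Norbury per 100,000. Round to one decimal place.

Standard total = 57,900; weights = 0.5147, 0.2435, 0.2418.
Standardized rate: 0.5147×60.7 + 0.2435×461.8 + 0.2418×1136.9 = 418.5983 per 100,000.

418.6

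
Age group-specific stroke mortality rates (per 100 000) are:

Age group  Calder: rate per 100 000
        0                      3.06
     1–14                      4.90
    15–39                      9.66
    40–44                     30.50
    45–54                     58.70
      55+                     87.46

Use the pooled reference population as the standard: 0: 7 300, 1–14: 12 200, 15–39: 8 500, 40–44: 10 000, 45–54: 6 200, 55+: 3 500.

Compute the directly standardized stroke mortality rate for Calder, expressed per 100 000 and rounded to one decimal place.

23.9

Standard total = 47 700; weights = 0.1530, 0.2558, 0.1782, 0.2096, 0.1300, 0.0734.
Standardized rate: 0.1530×3.06 + 0.2558×4.90 + 0.1782×9.66 + 0.2096×30.50 + 0.1300×58.70 + 0.0734×87.46 = 23.8842 per 100 000.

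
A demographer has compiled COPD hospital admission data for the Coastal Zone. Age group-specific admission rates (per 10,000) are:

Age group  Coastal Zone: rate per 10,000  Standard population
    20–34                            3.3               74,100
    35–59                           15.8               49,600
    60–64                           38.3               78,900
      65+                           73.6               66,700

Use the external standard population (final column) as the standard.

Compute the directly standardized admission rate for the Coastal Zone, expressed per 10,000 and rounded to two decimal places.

Standard total = 269,300; weights = 0.2752, 0.1842, 0.2930, 0.2477.
Standardized rate: 0.2752×3.3 + 0.1842×15.8 + 0.2930×38.3 + 0.2477×73.6 = 33.2685 per 10,000.

33.27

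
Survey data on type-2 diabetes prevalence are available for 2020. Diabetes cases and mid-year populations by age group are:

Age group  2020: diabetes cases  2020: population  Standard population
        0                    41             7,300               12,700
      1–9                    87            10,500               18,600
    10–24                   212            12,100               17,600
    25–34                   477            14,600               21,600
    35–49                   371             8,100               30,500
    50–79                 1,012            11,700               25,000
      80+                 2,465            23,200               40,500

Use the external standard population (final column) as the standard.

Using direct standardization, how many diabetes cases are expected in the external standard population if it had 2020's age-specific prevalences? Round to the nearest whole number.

9102

Age-specific rates per 1,000 for 2020: 5.616, 8.286, 17.521, 32.671, 45.802, 86.496, 106.250.
Expected diabetes cases = Σ (standard pop × age-specific rate ÷ 1,000)
= 12,700×5.616/1,000 + 18,600×8.286/1,000 + 17,600×17.521/1,000 + 21,600×32.671/1,000 + 30,500×45.802/1,000 + 25,000×86.496/1,000 + 40,500×106.250/1,000
= 71.33 + 154.11 + 308.36 + 705.70 + 1396.98 + 2162.39 + 4303.12 = 9102.00.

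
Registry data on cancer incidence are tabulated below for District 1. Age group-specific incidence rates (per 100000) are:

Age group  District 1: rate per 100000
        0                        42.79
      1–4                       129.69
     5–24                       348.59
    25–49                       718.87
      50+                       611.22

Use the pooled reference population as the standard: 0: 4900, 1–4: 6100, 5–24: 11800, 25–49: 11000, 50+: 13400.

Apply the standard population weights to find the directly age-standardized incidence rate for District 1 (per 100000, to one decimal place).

Standard total = 47200; weights = 0.1038, 0.1292, 0.2500, 0.2331, 0.2839.
Standardized rate: 0.1038×42.79 + 0.1292×129.69 + 0.2500×348.59 + 0.2331×718.87 + 0.2839×611.22 = 449.4081 per 100000.

449.4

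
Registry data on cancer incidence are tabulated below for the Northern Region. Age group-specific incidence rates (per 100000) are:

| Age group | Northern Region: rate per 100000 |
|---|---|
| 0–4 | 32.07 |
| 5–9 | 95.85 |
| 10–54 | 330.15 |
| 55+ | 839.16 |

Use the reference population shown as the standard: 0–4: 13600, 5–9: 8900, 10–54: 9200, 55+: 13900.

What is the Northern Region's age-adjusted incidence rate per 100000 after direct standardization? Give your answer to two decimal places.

350.68

Standard total = 45600; weights = 0.2982, 0.1952, 0.2018, 0.3048.
Standardized rate: 0.2982×32.07 + 0.1952×95.85 + 0.2018×330.15 + 0.3048×839.16 = 350.6781 per 100000.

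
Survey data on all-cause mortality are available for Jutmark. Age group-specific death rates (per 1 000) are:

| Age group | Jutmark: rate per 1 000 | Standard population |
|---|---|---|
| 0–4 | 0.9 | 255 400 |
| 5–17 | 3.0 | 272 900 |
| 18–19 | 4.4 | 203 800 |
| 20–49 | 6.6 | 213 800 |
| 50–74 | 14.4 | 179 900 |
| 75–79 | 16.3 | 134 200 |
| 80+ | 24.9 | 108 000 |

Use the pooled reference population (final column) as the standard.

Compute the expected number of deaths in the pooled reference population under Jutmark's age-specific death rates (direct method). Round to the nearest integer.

10824

Expected deaths = Σ (standard pop × age-specific rate ÷ 1 000)
= 255 400×0.9/1 000 + 272 900×3.0/1 000 + 203 800×4.4/1 000 + 213 800×6.6/1 000 + 179 900×14.4/1 000 + 134 200×16.3/1 000 + 108 000×24.9/1 000
= 229.86 + 818.70 + 896.72 + 1411.08 + 2590.56 + 2187.46 + 2689.20 = 10823.58.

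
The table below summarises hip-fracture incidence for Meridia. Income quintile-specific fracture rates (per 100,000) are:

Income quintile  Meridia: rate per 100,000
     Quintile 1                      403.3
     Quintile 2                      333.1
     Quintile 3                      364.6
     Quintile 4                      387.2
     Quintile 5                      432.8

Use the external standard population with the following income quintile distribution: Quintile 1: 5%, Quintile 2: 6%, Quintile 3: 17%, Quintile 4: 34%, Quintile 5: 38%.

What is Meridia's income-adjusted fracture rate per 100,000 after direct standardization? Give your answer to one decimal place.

398.2

Standard weights: 0.05, 0.06, 0.17, 0.34, 0.38.
Standardized rate: 0.0500×403.3 + 0.0600×333.1 + 0.1700×364.6 + 0.3400×387.2 + 0.3800×432.8 = 398.2450 per 100,000.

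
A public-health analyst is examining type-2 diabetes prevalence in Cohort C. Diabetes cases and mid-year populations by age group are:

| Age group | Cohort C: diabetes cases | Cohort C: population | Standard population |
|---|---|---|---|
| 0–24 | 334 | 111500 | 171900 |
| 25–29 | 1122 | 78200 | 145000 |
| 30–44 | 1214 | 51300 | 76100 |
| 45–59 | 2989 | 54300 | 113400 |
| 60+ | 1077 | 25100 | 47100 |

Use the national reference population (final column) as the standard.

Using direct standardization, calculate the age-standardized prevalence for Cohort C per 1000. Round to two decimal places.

Age-specific rates per 1000 for Cohort C: 2.996, 14.348, 23.665, 55.046, 42.908.
Standard total = 553500; weights = 0.3106, 0.2620, 0.1375, 0.2049, 0.0851.
Standardized rate: 0.3106×2.996 + 0.2620×14.348 + 0.1375×23.665 + 0.2049×55.046 + 0.0851×42.908 = 22.8716 per 1000.

22.87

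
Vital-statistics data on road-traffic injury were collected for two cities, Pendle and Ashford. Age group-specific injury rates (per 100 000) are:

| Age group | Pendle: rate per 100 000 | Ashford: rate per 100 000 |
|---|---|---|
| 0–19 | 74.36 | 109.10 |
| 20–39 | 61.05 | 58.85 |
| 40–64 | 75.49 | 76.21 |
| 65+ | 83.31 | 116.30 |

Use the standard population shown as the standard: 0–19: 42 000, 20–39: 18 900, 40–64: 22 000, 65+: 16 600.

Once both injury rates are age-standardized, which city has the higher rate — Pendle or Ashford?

Ashford

Standard total = 99 500; weights = 0.4221, 0.1899, 0.2211, 0.1668.
Pendle: 0.4221×74.36 + 0.1899×61.05 + 0.2211×75.49 + 0.1668×83.31 = 73.5748 per 100 000.
Ashford: 0.4221×109.10 + 0.1899×58.85 + 0.2211×76.21 + 0.1668×116.30 = 93.4841 per 100 000.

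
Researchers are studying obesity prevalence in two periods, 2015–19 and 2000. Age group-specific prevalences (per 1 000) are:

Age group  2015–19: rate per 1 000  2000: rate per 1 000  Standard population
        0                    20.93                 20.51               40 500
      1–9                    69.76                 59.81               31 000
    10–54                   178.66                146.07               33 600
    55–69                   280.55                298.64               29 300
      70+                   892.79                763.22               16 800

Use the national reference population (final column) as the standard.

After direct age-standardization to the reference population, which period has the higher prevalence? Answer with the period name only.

Standard total = 151 200; weights = 0.2679, 0.2050, 0.2222, 0.1938, 0.1111.
2015–19: 0.2679×20.93 + 0.2050×69.76 + 0.2222×178.66 + 0.1938×280.55 + 0.1111×892.79 = 213.1758 per 1 000.
2000: 0.2679×20.51 + 0.2050×59.81 + 0.2222×146.07 + 0.1938×298.64 + 0.1111×763.22 = 192.8900 per 1 000.

2015–19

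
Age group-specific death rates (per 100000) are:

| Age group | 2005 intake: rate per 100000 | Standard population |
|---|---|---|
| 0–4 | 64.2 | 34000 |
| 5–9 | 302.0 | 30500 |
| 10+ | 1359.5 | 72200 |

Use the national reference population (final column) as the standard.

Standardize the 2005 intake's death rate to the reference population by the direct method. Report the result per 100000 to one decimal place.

Standard total = 136700; weights = 0.2487, 0.2231, 0.5282.
Standardized rate: 0.2487×64.2 + 0.2231×302.0 + 0.5282×1359.5 = 801.3877 per 100000.

801.4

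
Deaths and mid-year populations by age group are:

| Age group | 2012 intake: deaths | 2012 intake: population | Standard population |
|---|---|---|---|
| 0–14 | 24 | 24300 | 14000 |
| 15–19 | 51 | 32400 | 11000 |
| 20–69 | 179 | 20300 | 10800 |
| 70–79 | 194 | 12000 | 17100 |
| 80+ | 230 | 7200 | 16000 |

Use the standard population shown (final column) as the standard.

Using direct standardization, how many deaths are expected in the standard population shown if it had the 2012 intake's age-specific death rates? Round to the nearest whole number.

Age-specific rates per 1000 for the 2012 intake: 0.988, 1.574, 8.818, 16.167, 31.944.
Expected deaths = Σ (standard pop × age-specific rate ÷ 1000)
= 14000×0.988/1000 + 11000×1.574/1000 + 10800×8.818/1000 + 17100×16.167/1000 + 16000×31.944/1000
= 13.83 + 17.31 + 95.23 + 276.45 + 511.11 = 913.93.

914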